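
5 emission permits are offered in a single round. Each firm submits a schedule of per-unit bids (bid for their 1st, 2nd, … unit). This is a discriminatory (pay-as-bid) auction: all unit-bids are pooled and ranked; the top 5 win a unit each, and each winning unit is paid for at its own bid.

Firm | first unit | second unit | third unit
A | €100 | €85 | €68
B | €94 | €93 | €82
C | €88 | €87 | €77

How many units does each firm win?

All unit-bids, highest first — top 5: 100 (A-1), 94 (B-1), 93 (B-2), 88 (C-1), 87 (C-2)
Next rejected bid: €85 (not a price — pay-as-bid).
Allocation: A 1, B 2, C 2.

A 1, B 2, C 2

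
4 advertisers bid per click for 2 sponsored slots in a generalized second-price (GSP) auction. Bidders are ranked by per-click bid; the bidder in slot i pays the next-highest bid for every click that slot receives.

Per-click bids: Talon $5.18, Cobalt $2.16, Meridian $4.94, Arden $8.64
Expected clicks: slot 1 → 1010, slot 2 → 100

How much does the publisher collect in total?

Ranked by bid: $8.64 (Arden) > $5.18 (Talon) > $4.94 (Meridian) > …
Slot 1: Arden pays $5.18 × 1010 = $5231.80
Slot 2: Talon pays $4.94 × 100 = $494.00
Total = $5725.80

Total revenue: $5725.80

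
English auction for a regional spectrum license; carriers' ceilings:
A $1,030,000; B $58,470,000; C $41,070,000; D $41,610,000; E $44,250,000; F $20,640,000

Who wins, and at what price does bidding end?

B wins at $44,250,000

Ascending (English) auction: the price rises until one bidder remains; the winner pays the price at which the last rival dropped out.
Sorting limits: 58,470,000 (B) > 44,250,000 (E) > 41,610,000 (D) > 41,070,000 (C) > 20,640,000 (F) > 1,030,000 (A)
Once the price passes $44,250,000, only B is left; the hammer falls at E's limit of $44,250,000.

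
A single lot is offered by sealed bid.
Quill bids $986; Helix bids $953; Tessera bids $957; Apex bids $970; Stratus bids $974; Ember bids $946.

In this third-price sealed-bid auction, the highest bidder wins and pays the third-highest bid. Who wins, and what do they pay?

Quill pays $970

Bids ranked: 986 (Quill) > 974 (Stratus) > 970 (Apex) > 957 (Tessera) > 953 (Helix) > 946 (Ember)
Quill wins; payment is bid #3 in the ranking = $970.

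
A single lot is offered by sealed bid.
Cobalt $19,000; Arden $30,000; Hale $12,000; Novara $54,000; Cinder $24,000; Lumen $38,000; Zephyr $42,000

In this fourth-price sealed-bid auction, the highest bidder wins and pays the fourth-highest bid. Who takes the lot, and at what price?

Sorting bids: 54,000 (Novara) > 42,000 (Zephyr) > 38,000 (Lumen) > 30,000 (Arden) > 24,000 (Cinder) > 19,000 (Cobalt) > …
Novara wins; payment is bid #4 in the ranking = $30,000.

Novara pays $30,000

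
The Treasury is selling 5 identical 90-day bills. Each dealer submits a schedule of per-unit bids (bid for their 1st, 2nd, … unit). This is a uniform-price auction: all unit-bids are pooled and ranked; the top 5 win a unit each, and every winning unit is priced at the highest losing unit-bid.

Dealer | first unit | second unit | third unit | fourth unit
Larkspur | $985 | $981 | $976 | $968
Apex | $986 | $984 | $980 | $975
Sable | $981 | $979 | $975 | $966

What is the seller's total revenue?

Total revenue: $4,900

Merging the schedules and taking the best 5: 986 (Apex-1), 985 (Larkspur-1), 984 (Apex-2), 981 (Larkspur-2), 981 (Sable-1)
Highest rejected unit-bid = $980.
Allocation: Apex 2, Larkspur 2, Sable 1. Every unit priced at $980.
Revenue = 5 × 980 = $4,900.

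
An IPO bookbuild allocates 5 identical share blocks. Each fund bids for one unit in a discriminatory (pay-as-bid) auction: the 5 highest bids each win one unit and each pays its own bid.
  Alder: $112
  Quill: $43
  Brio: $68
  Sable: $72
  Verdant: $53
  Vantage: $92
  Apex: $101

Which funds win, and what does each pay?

Alder $112, Apex $101, Vantage $92, Sable $72, Brio $68

Bids ranked high→low: 112 (Alder), 101 (Apex), 92 (Vantage), 72 (Sable), 68 (Brio), 53 (Verdant), 43 (Quill)
Top 5: Alder, Apex, Vantage, Sable, Brio.
Each winner pays its own bid: Alder $112, Apex $101, Vantage $92, Sable $72, Brio $68.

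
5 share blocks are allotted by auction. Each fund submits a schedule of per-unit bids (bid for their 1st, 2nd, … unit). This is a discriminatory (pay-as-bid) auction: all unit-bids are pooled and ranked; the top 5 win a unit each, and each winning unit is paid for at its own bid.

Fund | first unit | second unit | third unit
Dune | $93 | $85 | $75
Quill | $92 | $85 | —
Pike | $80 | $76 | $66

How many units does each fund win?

Dune 2, Pike 1, Quill 2

All unit-bids, highest first — top 5: 93 (Dune-1), 92 (Quill-1), 85 (Dune-2), 85 (Quill-2), 80 (Pike-1)
Next rejected bid: $76 (not a price — pay-as-bid).
Allocation: Dune 2, Pike 1, Quill 2.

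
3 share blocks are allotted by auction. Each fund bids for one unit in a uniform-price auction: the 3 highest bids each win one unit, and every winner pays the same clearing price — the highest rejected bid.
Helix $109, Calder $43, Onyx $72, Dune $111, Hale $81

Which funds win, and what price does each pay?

Dune, Helix, Hale; each pays $72

Ordering the bids: 111 (Dune), 109 (Helix), 81 (Hale), 72 (Onyx), 43 (Calder)
Winners (3 units): Dune, Helix, Hale.
First losing bid is Onyx's $72, which sets the uniform price.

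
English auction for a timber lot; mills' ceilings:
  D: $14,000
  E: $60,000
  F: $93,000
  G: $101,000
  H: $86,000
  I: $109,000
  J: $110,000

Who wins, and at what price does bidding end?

J wins at $109,000

Open ascending-bid auction: the price rises until one bidder remains; the winner pays the price at which the last rival dropped out.
Limits in order: 110,000 (J) > 109,000 (I) > 101,000 (G) > 93,000 (F) > 86,000 (H) > 60,000 (E) > …
I is the last rival to drop out, at $109,000; J remains and wins at that price.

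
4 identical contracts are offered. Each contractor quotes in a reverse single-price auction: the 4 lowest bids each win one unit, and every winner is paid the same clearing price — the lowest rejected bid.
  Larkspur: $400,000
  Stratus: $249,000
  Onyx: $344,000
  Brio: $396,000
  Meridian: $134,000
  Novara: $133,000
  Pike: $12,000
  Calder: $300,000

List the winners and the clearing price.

Pike, Novara, Meridian, Stratus; each is paid $300,000

Sorting: 12,000 (Pike), 133,000 (Novara), 134,000 (Meridian), 249,000 (Stratus), 300,000 (Calder), 344,000 (Onyx), …
Winners (4 units): Pike, Novara, Meridian, Stratus.
First losing bid is Calder's $300,000, which sets the uniform price.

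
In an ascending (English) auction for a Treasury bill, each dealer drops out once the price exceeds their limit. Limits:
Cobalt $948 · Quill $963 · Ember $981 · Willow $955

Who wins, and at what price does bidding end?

Ember wins at $963

Rule: the price rises until one bidder remains; the winner pays the price at which the last rival dropped out.
Sorting limits: 981 (Ember) > 963 (Quill) > 955 (Willow) > 948 (Cobalt)
Once the price passes $963, only Ember is left; the hammer falls at Quill's limit of $963.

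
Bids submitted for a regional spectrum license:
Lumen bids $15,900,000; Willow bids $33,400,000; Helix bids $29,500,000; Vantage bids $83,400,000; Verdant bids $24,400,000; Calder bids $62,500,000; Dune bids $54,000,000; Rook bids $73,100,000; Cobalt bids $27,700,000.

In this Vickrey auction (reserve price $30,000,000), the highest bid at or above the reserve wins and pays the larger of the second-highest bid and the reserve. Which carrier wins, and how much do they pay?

Bids ranked: 83,400,000 (Vantage) > 73,100,000 (Rook) > 62,500,000 (Calder) > 54,000,000 (Dune) > 33,400,000 (Willow) > 29,500,000 (Helix) > …
Vantage has the top bid at or above the reserve ($83,400,000).
Second-highest bid $73,100,000 exceeds the reserve $30,000,000 → payment $73,100,000.

Vantage pays $73,100,000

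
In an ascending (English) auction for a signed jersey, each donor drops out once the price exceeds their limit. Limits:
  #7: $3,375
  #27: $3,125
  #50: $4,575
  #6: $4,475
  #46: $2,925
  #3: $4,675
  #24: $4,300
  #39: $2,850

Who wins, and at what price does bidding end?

Open ascending-bid auction: the price rises until one bidder remains; the winner pays the price at which the last rival dropped out.
Limits ranked: 4,675 (#3) > 4,575 (#50) > 4,475 (#6) > 4,300 (#24) > 3,375 (#7) > 3,125 (#27) > …
Bidding ends when #50 exits at $4,575; #3 takes it.

#3 wins at $4,575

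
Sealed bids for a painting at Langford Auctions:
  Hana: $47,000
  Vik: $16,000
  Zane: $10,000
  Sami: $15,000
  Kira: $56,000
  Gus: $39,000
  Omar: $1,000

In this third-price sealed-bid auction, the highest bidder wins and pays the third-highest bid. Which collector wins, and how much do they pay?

Kira pays $39,000

Third-price sealed-bid auction: the highest bidder wins and pays the third-highest bid.
Sorting bids: 56,000 (Kira) > 47,000 (Hana) > 39,000 (Gus) > 16,000 (Vik) > 15,000 (Sami) > 10,000 (Zane) > …
Kira is highest; pays the third-highest bid, $39,000.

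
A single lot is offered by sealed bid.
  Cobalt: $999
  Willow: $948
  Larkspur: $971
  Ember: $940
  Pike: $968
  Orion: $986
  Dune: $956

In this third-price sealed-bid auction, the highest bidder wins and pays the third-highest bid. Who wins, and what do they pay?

Sorting bids: 999 (Cobalt) > 986 (Orion) > 971 (Larkspur) > 968 (Pike) > 956 (Dune) > 948 (Willow) > …
Cobalt is highest; pays the third-highest bid, $971.

Cobalt pays $971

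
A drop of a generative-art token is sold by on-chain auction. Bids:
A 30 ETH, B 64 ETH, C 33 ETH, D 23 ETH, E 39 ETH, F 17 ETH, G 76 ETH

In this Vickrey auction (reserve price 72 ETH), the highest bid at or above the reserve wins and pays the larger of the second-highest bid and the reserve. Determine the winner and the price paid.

G pays 72 ETH

Vickrey auction (reserve price 72 ETH): the highest bid at or above the reserve wins and pays the larger of the second-highest bid and the reserve.
Sorting bids: 76 (G) > 64 (B) > 39 (E) > 33 (C) > 30 (A) > 23 (D) > …
G has the top bid at or above the reserve (76 ETH).
Second-highest bid 64 ETH is below the reserve 72 ETH, so the reserve binds → payment 72 ETH.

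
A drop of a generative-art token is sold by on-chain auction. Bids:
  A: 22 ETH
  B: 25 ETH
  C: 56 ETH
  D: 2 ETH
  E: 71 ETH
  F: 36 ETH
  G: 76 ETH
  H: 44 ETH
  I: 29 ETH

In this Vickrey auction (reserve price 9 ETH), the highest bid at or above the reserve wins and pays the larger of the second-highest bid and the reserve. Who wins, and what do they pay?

Sorting bids: 76 (G) > 71 (E) > 56 (C) > 44 (H) > 36 (F) > 29 (I) > …
G has the top bid at or above the reserve (76 ETH).
Second-highest bid 71 ETH exceeds the reserve 9 ETH → payment 71 ETH.

G pays 71 ETH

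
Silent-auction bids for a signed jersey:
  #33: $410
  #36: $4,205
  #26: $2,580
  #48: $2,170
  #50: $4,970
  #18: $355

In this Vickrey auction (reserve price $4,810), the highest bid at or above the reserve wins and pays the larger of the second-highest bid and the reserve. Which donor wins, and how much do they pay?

Bids ranked: 4,970 (#50) > 4,205 (#36) > 2,580 (#26) > 2,170 (#48) > 410 (#33) > 355 (#18)
#50 has the top bid at or above the reserve ($4,970).
max(second-highest $4,205, reserve $4,810) = $4,810.

#50 pays $4,810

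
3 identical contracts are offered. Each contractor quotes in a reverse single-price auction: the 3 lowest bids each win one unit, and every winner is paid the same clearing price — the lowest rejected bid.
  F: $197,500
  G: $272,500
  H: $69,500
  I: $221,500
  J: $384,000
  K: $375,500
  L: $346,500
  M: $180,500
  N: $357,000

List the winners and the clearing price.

Sorting: 69,500 (H), 180,500 (M), 197,500 (F), 221,500 (I), 272,500 (G), …
Lowest 3: H, M, F.
Lowest unsuccessful bid: $221,500 → clearing price.

H, M, F; each is paid $221,500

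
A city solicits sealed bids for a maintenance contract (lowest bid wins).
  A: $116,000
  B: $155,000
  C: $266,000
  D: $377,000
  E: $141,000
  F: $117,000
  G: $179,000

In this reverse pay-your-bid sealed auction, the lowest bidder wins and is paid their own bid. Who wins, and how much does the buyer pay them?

A is paid $116,000

Bids ranked: 116,000 (A) < 117,000 (F) < 141,000 (E) < 155,000 (B) < 179,000 (G) < 266,000 (C) < …
First-price: A is paid what they bid, $116,000.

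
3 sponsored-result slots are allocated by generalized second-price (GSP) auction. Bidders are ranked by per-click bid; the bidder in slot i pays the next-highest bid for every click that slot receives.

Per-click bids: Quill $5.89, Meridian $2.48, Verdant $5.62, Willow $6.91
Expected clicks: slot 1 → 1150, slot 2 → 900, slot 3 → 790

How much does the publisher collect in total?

Total revenue: $13790.70

Ranked by bid: $6.91 (Willow) > $5.89 (Quill) > $5.62 (Verdant) > $2.48 (Meridian)
Slot 1: Willow pays $5.89 × 1150 = $6773.50
Slot 2: Quill pays $5.62 × 900 = $5058.00
Slot 3: Verdant pays $2.48 × 790 = $1959.20
Total = $13790.70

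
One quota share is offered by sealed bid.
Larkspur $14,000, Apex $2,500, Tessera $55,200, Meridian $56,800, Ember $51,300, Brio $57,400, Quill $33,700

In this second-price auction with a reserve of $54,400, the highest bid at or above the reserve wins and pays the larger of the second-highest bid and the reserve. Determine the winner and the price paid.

Brio pays $56,800

Rule: the highest bid at or above the reserve wins and pays the larger of the second-highest bid and the reserve.
Sorting bids: 57,400 (Brio) > 56,800 (Meridian) > 55,200 (Tessera) > 51,300 (Ember) > 33,700 (Quill) > 14,000 (Larkspur) > …
Highest eligible bid: Brio at $57,400.
max(second-highest $56,800, reserve $54,400) = $56,800; the reserve does not bind.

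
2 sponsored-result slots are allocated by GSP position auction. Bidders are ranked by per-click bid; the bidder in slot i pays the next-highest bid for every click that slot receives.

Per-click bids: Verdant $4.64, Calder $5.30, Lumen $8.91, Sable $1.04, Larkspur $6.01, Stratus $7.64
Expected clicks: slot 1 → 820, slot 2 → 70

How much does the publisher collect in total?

Total revenue: $6685.50

Ranked by bid: $8.91 (Lumen) > $7.64 (Stratus) > $6.01 (Larkspur) > …
Slot 1: Lumen pays $7.64 × 820 = $6264.80
Slot 2: Stratus pays $6.01 × 70 = $420.70
Total = $6685.50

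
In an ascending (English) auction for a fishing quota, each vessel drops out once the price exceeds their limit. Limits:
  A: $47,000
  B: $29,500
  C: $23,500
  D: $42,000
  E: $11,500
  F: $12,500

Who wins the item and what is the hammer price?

A wins at $42,000

Rule: the price rises until one bidder remains; the winner pays the price at which the last rival dropped out.
Limits ranked: 47,000 (A) > 42,000 (D) > 29,500 (B) > 23,500 (C) > 12,500 (F) > 11,500 (E)
Bidding ends when D exits at $42,000; A takes it.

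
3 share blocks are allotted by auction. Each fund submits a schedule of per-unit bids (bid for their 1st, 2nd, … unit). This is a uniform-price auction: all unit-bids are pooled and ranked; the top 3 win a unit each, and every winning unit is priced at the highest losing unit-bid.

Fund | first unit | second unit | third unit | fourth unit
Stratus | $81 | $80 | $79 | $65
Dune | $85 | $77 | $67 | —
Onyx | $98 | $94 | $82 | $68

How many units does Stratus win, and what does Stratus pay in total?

Stratus: 0 units, pays $0

Pooled unit-bids ranked (top 3): 98 (Onyx-1), 94 (Onyx-2), 85 (Dune-1)
Highest rejected unit-bid = $82.
Stratus wins 0 unit(s) at $82 each.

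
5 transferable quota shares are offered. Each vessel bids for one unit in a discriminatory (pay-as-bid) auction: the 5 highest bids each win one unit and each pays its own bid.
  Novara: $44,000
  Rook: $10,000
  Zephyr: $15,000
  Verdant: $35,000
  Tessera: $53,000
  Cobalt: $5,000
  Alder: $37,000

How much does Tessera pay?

Sorting: 53,000 (Tessera), 44,000 (Novara), 37,000 (Alder), 35,000 (Verdant), 15,000 (Zephyr), 10,000 (Rook), 5,000 (Cobalt)
Top 5: Tessera, Novara, Alder, Verdant, Zephyr.
Tessera wins → own bid $53,000.

Tessera pays $53,000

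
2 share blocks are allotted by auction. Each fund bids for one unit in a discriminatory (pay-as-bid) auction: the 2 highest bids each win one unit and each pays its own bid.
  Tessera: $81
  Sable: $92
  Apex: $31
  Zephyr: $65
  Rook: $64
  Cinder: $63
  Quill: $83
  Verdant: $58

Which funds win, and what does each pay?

Ordering the bids: 92 (Sable), 83 (Quill), 81 (Tessera), 65 (Zephyr), …
Top 2: Sable, Quill.
Each winner pays its own bid: Sable $92, Quill $83.

Sable $92, Quill $83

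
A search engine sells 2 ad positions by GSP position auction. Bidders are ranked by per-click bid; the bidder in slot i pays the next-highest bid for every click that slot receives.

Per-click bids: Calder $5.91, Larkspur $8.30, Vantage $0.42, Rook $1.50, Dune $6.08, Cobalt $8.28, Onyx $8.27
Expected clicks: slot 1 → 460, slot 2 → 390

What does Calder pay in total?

Ranked by bid: $8.30 (Larkspur) > $8.28 (Cobalt) > $8.27 (Onyx) > …
Calder ranks below slot 2 → no slot, pays nothing.

Calder pays $0.00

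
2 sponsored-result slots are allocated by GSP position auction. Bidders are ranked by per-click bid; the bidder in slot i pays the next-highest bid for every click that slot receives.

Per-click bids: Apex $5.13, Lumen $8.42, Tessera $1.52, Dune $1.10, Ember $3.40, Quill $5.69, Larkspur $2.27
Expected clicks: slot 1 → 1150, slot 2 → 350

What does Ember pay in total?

Per-click bids in order: $8.42 (Lumen) > $5.69 (Quill) > $5.13 (Apex) > …
Ember ranks below slot 2 → no slot, pays nothing.

Ember pays $0.00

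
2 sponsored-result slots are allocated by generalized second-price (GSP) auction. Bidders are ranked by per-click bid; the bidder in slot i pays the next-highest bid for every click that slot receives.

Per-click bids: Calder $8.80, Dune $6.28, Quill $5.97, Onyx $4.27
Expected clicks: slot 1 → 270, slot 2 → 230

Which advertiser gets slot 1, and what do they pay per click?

Sorting advertisers: $8.80 (Calder) > $6.28 (Dune) > $5.97 (Quill) > …
Slot 1 goes to the first-ranked bidder, Calder, who pays the next bid down: $6.28/click.

Calder; $6.28 per click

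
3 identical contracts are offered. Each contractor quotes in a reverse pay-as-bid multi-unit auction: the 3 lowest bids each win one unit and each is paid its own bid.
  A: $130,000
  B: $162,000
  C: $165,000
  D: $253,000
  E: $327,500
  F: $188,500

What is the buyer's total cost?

Bids ranked low→high: 130,000 (A), 162,000 (B), 165,000 (C), 188,500 (F), 253,000 (D), …
Winners (3 units): A, B, C.
Total cost = 130,000 + 162,000 + 165,000 = $457,000.

Total cost: $457,000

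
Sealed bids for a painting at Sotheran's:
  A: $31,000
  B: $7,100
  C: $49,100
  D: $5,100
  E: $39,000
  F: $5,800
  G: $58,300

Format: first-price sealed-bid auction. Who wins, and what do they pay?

G pays $58,300

Bids in order: 58,300 (G) > 49,100 (C) > 39,000 (E) > 31,000 (A) > 7,100 (B) > 5,800 (F) > …
First-price: G pays what they bid, $58,300.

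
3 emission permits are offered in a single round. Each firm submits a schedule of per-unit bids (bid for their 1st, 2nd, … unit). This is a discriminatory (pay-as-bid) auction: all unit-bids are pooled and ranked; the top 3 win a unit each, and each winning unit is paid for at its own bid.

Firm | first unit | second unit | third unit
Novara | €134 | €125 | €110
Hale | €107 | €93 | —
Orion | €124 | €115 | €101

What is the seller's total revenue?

Pooled unit-bids ranked (top 3): 134 (Novara-1), 125 (Novara-2), 124 (Orion-1)
Next rejected bid: €115 (not a price — pay-as-bid).
Each winning unit pays its own bid.
Revenue = 134 + 125 + 124 = €383.

Total revenue: €383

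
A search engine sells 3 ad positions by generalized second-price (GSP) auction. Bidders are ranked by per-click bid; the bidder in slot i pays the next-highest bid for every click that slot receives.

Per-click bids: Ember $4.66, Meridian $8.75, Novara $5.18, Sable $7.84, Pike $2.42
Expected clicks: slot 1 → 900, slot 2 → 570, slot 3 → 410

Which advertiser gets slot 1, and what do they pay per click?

Ranked by bid: $8.75 (Meridian) > $7.84 (Sable) > $5.18 (Novara) > $4.66 (Ember) > …
Slot 1 goes to the first-ranked bidder, Meridian, who pays the next bid down: $7.84/click.

Meridian; $7.84 per click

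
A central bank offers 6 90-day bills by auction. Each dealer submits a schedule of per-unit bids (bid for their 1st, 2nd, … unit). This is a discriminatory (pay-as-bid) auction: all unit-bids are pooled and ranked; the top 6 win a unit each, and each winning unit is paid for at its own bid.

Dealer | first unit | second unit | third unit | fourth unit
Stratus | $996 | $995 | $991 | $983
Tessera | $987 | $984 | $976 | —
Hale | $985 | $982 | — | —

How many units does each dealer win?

Hale 1, Stratus 3, Tessera 2

Merging the schedules and taking the best 6: 996 (Stratus-1), 995 (Stratus-2), 991 (Stratus-3), 987 (Tessera-1), 985 (Hale-1), 984 (Tessera-2)
Next rejected bid: $983 (not a price — pay-as-bid).
Allocation: Hale 1, Stratus 3, Tessera 2.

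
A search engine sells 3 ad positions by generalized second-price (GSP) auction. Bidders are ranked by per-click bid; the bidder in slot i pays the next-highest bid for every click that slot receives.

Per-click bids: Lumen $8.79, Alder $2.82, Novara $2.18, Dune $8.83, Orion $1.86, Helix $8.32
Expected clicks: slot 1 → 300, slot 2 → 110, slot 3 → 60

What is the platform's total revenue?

Per-click bids in order: $8.83 (Dune) > $8.79 (Lumen) > $8.32 (Helix) > $2.82 (Alder) > …
Slot 1: Dune pays $8.79 × 300 = $2637.00
Slot 2: Lumen pays $8.32 × 110 = $915.20
Slot 3: Helix pays $2.82 × 60 = $169.20
Total = $3721.40

Total revenue: $3721.40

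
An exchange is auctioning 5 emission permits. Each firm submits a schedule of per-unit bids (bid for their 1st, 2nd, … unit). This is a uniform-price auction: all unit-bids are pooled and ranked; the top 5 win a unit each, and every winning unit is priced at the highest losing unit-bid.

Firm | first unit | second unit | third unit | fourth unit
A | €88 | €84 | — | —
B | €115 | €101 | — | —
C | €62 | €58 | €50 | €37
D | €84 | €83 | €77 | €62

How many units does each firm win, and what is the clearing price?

Pooled unit-bids ranked (top 5): 115 (B-1), 101 (B-2), 88 (A-1), 84 (A-2), 84 (D-1)
First bid not allocated: €83.
Allocation: A 2, B 2, D 1.

A 2, B 2, D 1; clearing price €83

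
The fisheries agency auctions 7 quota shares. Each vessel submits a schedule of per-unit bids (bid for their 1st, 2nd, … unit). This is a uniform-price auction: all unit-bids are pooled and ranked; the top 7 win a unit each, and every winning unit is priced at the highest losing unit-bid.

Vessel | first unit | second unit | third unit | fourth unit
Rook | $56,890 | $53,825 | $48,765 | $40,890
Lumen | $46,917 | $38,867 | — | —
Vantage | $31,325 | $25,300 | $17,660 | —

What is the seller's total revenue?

Merging the schedules and taking the best 7: 56,890 (Rook-1), 53,825 (Rook-2), 48,765 (Rook-3), 46,917 (Lumen-1), 40,890 (Rook-4), 38,867 (Lumen-2), 31,325 (Vantage-1)
First bid not allocated: $25,300.
Allocation: Lumen 2, Rook 4, Vantage 1. Every unit priced at $25,300.
Revenue = 7 × 25,300 = $177,100.

Total revenue: $177,100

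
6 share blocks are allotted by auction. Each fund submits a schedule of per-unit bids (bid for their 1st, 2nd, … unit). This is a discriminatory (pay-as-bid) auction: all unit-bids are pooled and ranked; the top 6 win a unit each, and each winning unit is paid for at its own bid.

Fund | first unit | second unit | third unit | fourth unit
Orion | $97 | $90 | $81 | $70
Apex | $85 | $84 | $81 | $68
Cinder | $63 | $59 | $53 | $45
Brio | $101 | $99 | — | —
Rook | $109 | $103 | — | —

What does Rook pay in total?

All unit-bids, highest first — top 6: 109 (Rook-1), 103 (Rook-2), 101 (Brio-1), 99 (Brio-2), 97 (Orion-1), 90 (Orion-2)
Next rejected bid: $85 (not a price — pay-as-bid).
Rook's winning unit-bids: 109 + 103 = $212.

Rook pays $212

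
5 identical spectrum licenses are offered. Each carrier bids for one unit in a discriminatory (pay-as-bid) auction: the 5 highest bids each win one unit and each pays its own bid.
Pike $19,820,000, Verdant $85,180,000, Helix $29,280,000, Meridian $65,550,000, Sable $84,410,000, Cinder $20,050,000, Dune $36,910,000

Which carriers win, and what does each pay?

Ordering the bids: 85,180,000 (Verdant), 84,410,000 (Sable), 65,550,000 (Meridian), 36,910,000 (Dune), 29,280,000 (Helix), 20,050,000 (Cinder), 19,820,000 (Pike)
Winners (5 units): Verdant, Sable, Meridian, Dune, Helix.
Each winner pays its own bid: Verdant $85,180,000, Sable $84,410,000, Meridian $65,550,000, Dune $36,910,000, Helix $29,280,000.

Verdant $85,180,000, Sable $84,410,000, Meridian $65,550,000, Dune $36,910,000, Helix $29,280,000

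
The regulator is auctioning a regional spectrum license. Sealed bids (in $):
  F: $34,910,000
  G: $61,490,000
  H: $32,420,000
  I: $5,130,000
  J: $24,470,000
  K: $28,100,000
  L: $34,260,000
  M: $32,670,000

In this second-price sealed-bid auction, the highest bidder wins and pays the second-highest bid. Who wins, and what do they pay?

G pays $34,910,000

Sorting bids: 61,490,000 (G) > 34,910,000 (F) > 34,260,000 (L) > 32,670,000 (M) > 32,420,000 (H) > 28,100,000 (K) > …
G is highest; pays the second-highest bid, $34,910,000.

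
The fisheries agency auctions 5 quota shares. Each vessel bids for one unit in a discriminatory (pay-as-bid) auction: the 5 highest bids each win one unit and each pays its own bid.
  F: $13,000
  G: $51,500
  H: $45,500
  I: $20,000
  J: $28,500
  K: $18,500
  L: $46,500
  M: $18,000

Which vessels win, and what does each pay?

G $51,500, L $46,500, H $45,500, J $28,500, I $20,000

Bids ranked high→low: 51,500 (G), 46,500 (L), 45,500 (H), 28,500 (J), 20,000 (I), 18,500 (K), 18,000 (M), …
The 5 highest are G, L, H, J, I.
Each winner pays its own bid: G $51,500, L $46,500, H $45,500, J $28,500, I $20,000.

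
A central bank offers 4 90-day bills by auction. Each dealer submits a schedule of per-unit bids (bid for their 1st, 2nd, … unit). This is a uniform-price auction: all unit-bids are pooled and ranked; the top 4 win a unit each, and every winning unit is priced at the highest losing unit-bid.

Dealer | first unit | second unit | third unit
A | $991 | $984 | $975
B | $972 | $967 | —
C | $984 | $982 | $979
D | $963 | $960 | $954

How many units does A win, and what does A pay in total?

Merging the schedules and taking the best 4: 991 (A-1), 984 (A-2), 984 (C-1), 982 (C-2)
Highest rejected unit-bid = $979.
A wins 2 unit(s) at $979 each.

A: 2 units, pays $1,958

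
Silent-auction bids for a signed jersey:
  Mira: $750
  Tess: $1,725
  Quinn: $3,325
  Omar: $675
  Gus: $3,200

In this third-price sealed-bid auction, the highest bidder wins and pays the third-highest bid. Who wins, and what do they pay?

Sorting bids: 3,325 (Quinn) > 3,200 (Gus) > 1,725 (Tess) > 750 (Mira) > 675 (Omar)
Quinn is highest; pays the third-highest bid, $1,725.

Quinn pays $1,725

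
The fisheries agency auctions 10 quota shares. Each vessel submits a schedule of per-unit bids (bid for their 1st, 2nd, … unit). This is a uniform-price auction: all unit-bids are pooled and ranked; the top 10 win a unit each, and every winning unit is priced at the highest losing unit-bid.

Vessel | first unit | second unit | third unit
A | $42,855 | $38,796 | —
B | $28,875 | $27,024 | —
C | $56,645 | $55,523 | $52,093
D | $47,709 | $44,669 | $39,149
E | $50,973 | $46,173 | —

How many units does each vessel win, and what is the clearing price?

All unit-bids, highest first — top 10: 56,645 (C-1), 55,523 (C-2), 52,093 (C-3), 50,973 (E-1), 47,709 (D-1), 46,173 (E-2), 44,669 (D-2), 42,855 (A-1), 39,149 (D-3), 38,796 (A-2)
First bid not allocated: $28,875.
Allocation: A 2, C 3, D 3, E 2.

A 2, C 3, D 3, E 2; clearing price $28,875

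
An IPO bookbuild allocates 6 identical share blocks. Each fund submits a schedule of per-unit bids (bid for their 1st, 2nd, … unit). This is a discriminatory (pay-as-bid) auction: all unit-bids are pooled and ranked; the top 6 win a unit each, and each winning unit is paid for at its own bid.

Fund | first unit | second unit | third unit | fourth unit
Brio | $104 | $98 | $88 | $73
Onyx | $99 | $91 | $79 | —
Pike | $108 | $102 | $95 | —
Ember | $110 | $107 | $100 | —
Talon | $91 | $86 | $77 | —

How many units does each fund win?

All unit-bids, highest first — top 6: 110 (Ember-1), 108 (Pike-1), 107 (Ember-2), 104 (Brio-1), 102 (Pike-2), 100 (Ember-3)
Next rejected bid: $99 (not a price — pay-as-bid).
Allocation: Brio 1, Ember 3, Pike 2.

Brio 1, Ember 3, Pike 2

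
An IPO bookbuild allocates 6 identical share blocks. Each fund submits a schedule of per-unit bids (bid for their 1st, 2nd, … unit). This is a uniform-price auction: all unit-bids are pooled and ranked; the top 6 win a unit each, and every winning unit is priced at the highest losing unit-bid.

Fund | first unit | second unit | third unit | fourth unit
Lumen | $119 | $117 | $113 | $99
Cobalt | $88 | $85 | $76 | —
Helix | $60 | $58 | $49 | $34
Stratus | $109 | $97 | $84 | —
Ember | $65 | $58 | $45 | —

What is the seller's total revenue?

All unit-bids, highest first — top 6: 119 (Lumen-1), 117 (Lumen-2), 113 (Lumen-3), 109 (Stratus-1), 99 (Lumen-4), 97 (Stratus-2)
The (k+1)-th unit-bid is $88.
Allocation: Lumen 4, Stratus 2. Every unit priced at $88.
Revenue = 6 × 88 = $528.

Total revenue: $528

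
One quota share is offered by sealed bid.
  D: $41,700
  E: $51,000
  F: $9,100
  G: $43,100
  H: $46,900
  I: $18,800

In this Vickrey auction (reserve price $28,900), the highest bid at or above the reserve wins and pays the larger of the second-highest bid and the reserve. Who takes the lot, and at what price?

E pays $46,900

Bids ranked: 51,000 (E) > 46,900 (H) > 43,100 (G) > 41,700 (D) > 18,800 (I) > 9,100 (F)
E has the top bid at or above the reserve ($51,000).
max(second-highest $46,900, reserve $28,900) = $46,900; the reserve does not bind.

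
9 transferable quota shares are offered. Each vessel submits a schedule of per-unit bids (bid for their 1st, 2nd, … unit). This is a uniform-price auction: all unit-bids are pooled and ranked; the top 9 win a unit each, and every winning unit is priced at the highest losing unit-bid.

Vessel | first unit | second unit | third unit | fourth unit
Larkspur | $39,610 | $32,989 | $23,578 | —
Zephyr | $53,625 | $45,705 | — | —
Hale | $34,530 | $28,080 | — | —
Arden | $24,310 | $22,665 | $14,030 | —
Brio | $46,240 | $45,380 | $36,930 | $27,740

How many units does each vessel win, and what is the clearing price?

Brio 3, Hale 2, Larkspur 2, Zephyr 2; clearing price $27,740

All unit-bids, highest first — top 9: 53,625 (Zephyr-1), 46,240 (Brio-1), 45,705 (Zephyr-2), 45,380 (Brio-2), 39,610 (Larkspur-1), 36,930 (Brio-3), 34,530 (Hale-1), 32,989 (Larkspur-2), 28,080 (Hale-2)
First bid not allocated: $27,740.
Allocation: Brio 3, Hale 2, Larkspur 2, Zephyr 2.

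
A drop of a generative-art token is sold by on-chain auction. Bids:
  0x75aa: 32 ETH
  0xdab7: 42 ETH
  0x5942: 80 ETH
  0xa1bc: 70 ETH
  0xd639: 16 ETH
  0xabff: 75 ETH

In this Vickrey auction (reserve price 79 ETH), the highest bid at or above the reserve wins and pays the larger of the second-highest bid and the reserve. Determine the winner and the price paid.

Rule: the highest bid at or above the reserve wins and pays the larger of the second-highest bid and the reserve.
Bids ranked: 80 (0x5942) > 75 (0xabff) > 70 (0xa1bc) > 42 (0xdab7) > 32 (0x75aa) > 16 (0xd639)
Highest eligible bid: 0x5942 at 80 ETH.
max(second-highest 75 ETH, reserve 79 ETH) = 79 ETH.

0x5942 pays 79 ETH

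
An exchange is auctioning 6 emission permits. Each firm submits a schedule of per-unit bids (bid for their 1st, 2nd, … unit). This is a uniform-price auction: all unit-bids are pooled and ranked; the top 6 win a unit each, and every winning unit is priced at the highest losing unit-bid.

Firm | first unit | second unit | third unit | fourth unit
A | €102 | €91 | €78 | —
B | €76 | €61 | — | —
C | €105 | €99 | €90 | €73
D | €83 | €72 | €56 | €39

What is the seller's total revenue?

Total revenue: €468

Pooled unit-bids ranked (top 6): 105 (C-1), 102 (A-1), 99 (C-2), 91 (A-2), 90 (C-3), 83 (D-1)
The (k+1)-th unit-bid is €78.
Allocation: A 2, C 3, D 1. Every unit priced at €78.
Revenue = 6 × 78 = €468.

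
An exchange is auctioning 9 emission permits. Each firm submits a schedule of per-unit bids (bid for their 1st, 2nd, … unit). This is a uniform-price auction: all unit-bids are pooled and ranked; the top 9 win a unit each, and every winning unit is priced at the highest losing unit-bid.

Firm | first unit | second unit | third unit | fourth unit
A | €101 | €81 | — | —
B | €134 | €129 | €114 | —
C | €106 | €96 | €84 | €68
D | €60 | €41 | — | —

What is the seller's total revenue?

Total revenue: €540

All unit-bids, highest first — top 9: 134 (B-1), 129 (B-2), 114 (B-3), 106 (C-1), 101 (A-1), 96 (C-2), 84 (C-3), 81 (A-2), 68 (C-4)
Highest rejected unit-bid = €60.
Allocation: A 2, B 3, C 4. Every unit priced at €60.
Revenue = 9 × 60 = €540.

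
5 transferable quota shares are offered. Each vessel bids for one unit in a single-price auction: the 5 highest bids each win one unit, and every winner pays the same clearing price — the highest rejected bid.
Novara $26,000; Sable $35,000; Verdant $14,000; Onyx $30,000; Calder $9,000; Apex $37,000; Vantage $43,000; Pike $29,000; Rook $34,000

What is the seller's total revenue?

Bids ranked high→low: 43,000 (Vantage), 37,000 (Apex), 35,000 (Sable), 34,000 (Rook), 30,000 (Onyx), 29,000 (Pike), 26,000 (Novara), …
Winners (5 units): Vantage, Apex, Sable, Rook, Onyx.
First losing bid is Pike's $29,000, which sets the uniform price.
Total revenue = 5 × $29,000 = $145,000.

Total revenue: $145,000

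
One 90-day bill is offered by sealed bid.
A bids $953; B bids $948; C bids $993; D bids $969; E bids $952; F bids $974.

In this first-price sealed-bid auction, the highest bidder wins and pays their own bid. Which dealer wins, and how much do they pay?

C pays $993

Rule: the highest bidder wins and pays their own bid.
Bids ranked: 993 (C) > 974 (F) > 969 (D) > 953 (A) > 952 (E) > 948 (B)
C is highest → pays own bid, $993.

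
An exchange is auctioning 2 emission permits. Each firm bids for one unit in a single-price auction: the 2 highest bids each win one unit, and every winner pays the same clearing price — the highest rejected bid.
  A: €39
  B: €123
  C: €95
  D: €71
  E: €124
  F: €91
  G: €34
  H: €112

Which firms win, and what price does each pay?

E, B; each pays €112

Sorting: 124 (E), 123 (B), 112 (H), 95 (C), …
The 2 highest are E, B.
First losing bid is H's €112, which sets the uniform price.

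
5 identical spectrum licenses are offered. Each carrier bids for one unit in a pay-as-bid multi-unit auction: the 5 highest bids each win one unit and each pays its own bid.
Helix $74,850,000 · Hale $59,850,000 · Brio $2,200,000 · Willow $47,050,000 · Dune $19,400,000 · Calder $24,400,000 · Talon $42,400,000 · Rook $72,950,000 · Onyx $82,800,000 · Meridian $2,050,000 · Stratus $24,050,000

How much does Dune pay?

Ordering the bids: 82,800,000 (Onyx), 74,850,000 (Helix), 72,950,000 (Rook), 59,850,000 (Hale), 47,050,000 (Willow), 42,400,000 (Talon), 24,400,000 (Calder), …
Top 5: Onyx, Helix, Rook, Hale, Willow.
Dune does not win → $0.

Dune pays $0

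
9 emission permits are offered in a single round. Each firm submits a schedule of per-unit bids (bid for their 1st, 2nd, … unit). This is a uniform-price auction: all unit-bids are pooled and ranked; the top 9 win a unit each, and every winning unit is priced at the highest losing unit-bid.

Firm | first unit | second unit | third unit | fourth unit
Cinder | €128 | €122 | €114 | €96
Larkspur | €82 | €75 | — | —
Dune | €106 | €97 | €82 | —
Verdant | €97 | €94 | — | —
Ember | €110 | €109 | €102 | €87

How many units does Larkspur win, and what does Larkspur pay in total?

Merging the schedules and taking the best 9: 128 (Cinder-1), 122 (Cinder-2), 114 (Cinder-3), 110 (Ember-1), 109 (Ember-2), 106 (Dune-1), 102 (Ember-3), 97 (Dune-2), 97 (Verdant-1)
The (k+1)-th unit-bid is €96.
Larkspur wins 0 unit(s) at €96 each.

Larkspur: 0 units, pays €0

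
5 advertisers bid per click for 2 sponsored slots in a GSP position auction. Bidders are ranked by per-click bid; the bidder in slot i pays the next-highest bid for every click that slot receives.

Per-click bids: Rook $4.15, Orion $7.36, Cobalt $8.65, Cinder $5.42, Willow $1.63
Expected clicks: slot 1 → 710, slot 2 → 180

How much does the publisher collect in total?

Ranked by bid: $8.65 (Cobalt) > $7.36 (Orion) > $5.42 (Cinder) > …
Slot 1: Cobalt pays $7.36 × 710 = $5225.60
Slot 2: Orion pays $5.42 × 180 = $975.60
Total = $6201.20

Total revenue: $6201.20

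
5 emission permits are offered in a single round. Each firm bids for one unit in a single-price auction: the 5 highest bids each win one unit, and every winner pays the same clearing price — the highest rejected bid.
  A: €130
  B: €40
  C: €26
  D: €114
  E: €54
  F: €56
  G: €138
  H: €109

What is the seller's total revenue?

Total revenue: €270

Sorting: 138 (G), 130 (A), 114 (D), 109 (H), 56 (F), 54 (E), 40 (B), …
Top 5: G, A, D, H, F.
Clearing price = highest rejected bid = €54.
Total revenue = 5 × €54 = €270.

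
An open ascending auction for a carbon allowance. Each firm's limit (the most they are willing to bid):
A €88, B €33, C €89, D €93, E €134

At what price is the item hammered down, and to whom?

Rule: the price rises until one bidder remains; the winner pays the price at which the last rival dropped out.
Limits in order: 134 (E) > 93 (D) > 89 (C) > 88 (A) > 33 (B)
Bidding ends when D exits at €93; E takes it.

E wins at €93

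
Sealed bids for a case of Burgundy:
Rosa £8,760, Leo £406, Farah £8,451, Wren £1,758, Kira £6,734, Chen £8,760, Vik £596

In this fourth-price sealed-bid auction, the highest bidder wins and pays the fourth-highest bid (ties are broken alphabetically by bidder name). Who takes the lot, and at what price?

Chen pays £6,734

Bids ranked: 8,760 (Chen) > 8,760 (Rosa) > 8,451 (Farah) > 6,734 (Kira) > 1,758 (Wren) > 596 (Vik) > …
Chen and Rosa tie at £8,760; tie-break gives it to Chen.
Chen is highest; pays the fourth-highest bid, £6,734.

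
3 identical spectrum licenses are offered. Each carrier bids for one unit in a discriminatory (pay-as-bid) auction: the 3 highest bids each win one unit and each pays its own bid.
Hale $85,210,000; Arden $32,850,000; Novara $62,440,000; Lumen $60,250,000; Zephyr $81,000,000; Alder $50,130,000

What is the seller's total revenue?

Total revenue: $228,650,000

Ordering the bids: 85,210,000 (Hale), 81,000,000 (Zephyr), 62,440,000 (Novara), 60,250,000 (Lumen), 50,130,000 (Alder), …
The 3 highest are Hale, Zephyr, Novara.
Total revenue = 85,210,000 + 81,000,000 + 62,440,000 = $228,650,000.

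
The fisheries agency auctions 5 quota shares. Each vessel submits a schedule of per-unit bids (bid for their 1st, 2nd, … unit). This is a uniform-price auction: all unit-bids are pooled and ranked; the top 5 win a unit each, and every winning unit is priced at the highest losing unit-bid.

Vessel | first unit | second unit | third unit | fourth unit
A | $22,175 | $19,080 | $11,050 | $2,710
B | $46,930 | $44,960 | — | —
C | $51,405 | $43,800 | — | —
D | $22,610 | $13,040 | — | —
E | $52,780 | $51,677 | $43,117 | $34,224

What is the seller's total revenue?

Total revenue: $219,000

Pooled unit-bids ranked (top 5): 52,780 (E-1), 51,677 (E-2), 51,405 (C-1), 46,930 (B-1), 44,960 (B-2)
Highest rejected unit-bid = $43,800.
Allocation: B 2, C 1, E 2. Every unit priced at $43,800.
Revenue = 5 × 43,800 = $219,000.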